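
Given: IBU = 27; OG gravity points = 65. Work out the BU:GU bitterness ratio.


BU:GU = IBU / OG_points
BU:GU = 27 / 65

0.4154


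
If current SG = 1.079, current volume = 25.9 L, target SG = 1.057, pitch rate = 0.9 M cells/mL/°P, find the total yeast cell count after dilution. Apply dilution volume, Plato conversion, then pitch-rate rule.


V_w = V·((SG_c−1)/(SG_t−1)−1);  °P = 259 − 259/SG_t;  cells = rate·(V+V_w)·°P
V_w = 25.9·((1.079−1)/(1.057−1)−1) = 9.9965
V_final = 25.9 + 9.9965 = 35.8965
°P = 259 − 259/1.057 = 13.9669
cells = 0.9·35.8965·13.9669

451.2260 billion cells


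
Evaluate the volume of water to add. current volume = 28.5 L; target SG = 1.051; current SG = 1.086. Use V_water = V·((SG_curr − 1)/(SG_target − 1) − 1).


V_water = 28.5·((1.086 − 1)/(1.051 − 1) − 1)

19.5588 L


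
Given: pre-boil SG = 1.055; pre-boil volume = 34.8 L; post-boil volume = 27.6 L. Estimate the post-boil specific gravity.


SG_post = 1 + (SG_pre − 1)·V_pre/V_post
pts_pre = (1.055 − 1)·1000 = 55.0000
pts_post = 55.0000·34.8/27.6 = 69.3478
SG_post = 1 + 69.3478/1000

1.0693


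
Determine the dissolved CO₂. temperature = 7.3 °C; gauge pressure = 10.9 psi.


vols = (P + 14.695)·(0.01821 + 0.09011·e^(−0.04·T))
vols = (10.9 + 14.695)·(0.01821 + 0.09011·e^(−0.04·7.3))

2.1884 volumes


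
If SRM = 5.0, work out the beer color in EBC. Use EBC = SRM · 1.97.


EBC = 5.0 · 1.97

9.8500 EBC


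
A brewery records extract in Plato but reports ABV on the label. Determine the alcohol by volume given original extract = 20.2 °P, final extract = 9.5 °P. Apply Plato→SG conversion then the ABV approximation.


SG = 259/(259 − P);  ABV = (OG − FG)·131.25
OG = 259/(259 − 20.2) = 1.0846
FG = 259/(259 − 9.5) = 1.0381
ABV = (1.0846 − 1.0381)·131.25

6.1049 % ABV


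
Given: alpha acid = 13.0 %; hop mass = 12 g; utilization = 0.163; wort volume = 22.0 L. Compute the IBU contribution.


IBU = (α/100)·mass·U·1000 / V
IBU = (13.0/100)·12·0.163·1000 / 22.0

11.5582 IBU


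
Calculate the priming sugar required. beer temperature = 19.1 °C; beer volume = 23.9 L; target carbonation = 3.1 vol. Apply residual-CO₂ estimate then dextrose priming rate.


residual = 14.695·(0.01821 + 0.09011·e^(−0.04·T));  sugar = (target − residual)·4.0·V
residual = 14.695·(0.01821 + 0.09011·e^(−0.04·19.1)) = 0.8844
sugar = (3.1 − 0.8844)·4.0·23.9

211.8121 g


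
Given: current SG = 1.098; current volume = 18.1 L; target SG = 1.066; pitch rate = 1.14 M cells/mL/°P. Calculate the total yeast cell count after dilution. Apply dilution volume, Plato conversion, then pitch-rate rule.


V_w = V·((SG_c−1)/(SG_t−1)−1);  °P = 259 − 259/SG_t;  cells = rate·(V+V_w)·°P
V_w = 18.1·((1.098−1)/(1.066−1)−1) = 8.7758
V_final = 18.1 + 8.7758 = 26.8758
°P = 259 − 259/1.066 = 16.0356
cells = 1.14·26.8758·16.0356

491.3060 billion cells


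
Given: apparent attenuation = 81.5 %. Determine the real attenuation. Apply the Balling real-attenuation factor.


RA = AA · 0.8192
RA = 81.5 · 0.8192

66.7648 %


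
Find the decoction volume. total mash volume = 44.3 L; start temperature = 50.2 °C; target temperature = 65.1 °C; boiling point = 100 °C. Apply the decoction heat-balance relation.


V_dec = V_total·(T_target − T_start)/(T_boil − T_start)
V_dec = 44.3·(65.1 − 50.2)/(100 − 50.2)

13.2544 L


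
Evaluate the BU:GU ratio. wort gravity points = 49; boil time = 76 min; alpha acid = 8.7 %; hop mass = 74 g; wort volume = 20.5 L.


U = 1.65·0.000125^(GP/1000)·(1−e^(−0.04t))/4.15;  IBU = (α/100)·m·U·1000/V;  BU:GU = IBU/GP
U = 1.65·0.000125^(49/1000)·(1−e^(−0.04·76))/4.15 = 0.2437
IBU = (8.7/100)·74·0.2437·1000/20.5 = 76.5409
BU:GU = 76.5409/49

1.5621


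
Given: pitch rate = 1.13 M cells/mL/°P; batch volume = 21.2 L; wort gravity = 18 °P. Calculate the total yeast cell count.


cells (billions) = rate · V_L · °P
cells = 1.13 · 21.2 · 18

431.2080 billion cells


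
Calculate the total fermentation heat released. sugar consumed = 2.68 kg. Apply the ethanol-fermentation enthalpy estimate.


Q = m_sugar · 590 kJ/kg
Q = 2.68 · 590

1581.2000 kJ


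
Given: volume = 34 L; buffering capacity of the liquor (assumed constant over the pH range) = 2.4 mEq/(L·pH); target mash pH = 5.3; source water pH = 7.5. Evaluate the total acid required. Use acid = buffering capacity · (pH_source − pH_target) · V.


acid = 2.4 · (7.5 − 5.3) · 34

179.5200 mEq


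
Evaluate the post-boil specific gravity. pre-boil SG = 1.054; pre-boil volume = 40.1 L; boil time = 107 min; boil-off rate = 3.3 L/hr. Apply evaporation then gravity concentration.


V_post = V_pre − rate·(t/60);  SG_post = 1 + (SG_pre−1)·V_pre/V_post
V_post = 40.1 − 3.3·(107/60) = 34.2150
SG_post = 1 + (1.054 − 1)·40.1/34.2150

1.0633


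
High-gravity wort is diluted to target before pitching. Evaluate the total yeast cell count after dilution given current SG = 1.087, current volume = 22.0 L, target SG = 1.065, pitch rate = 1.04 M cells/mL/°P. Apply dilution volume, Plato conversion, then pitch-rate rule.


V_w = V·((SG_c−1)/(SG_t−1)−1);  °P = 259 − 259/SG_t;  cells = rate·(V+V_w)·°P
V_w = 22.0·((1.087−1)/(1.065−1)−1) = 7.4462
V_final = 22.0 + 7.4462 = 29.4462
°P = 259 − 259/1.065 = 15.8075
cells = 1.04·29.4462·15.8075

484.0892 billion cells


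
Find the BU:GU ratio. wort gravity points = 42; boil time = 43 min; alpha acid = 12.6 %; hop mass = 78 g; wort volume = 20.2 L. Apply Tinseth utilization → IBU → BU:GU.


U = 1.65·0.000125^(GP/1000)·(1−e^(−0.04t))/4.15;  IBU = (α/100)·m·U·1000/V;  BU:GU = IBU/GP
U = 1.65·0.000125^(42/1000)·(1−e^(−0.04·43))/4.15 = 0.2238
IBU = (12.6/100)·78·0.2238·1000/20.2 = 108.8750
BU:GU = 108.8750/42

2.5923


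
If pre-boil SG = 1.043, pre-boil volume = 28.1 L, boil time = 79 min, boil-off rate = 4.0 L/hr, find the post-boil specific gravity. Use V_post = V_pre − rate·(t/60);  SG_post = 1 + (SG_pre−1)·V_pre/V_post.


V_post = 28.1 − 4.0·(79/60) = 22.8333
SG_post = 1 + (1.043 − 1)·28.1/22.8333

1.0529


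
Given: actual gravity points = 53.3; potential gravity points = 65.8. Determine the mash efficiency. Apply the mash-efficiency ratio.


efficiency = actual / potential × 100
efficiency = 53.3 / 65.8 × 100

81.0030 %


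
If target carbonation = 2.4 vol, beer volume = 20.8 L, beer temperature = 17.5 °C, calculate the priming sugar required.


residual = 14.695·(0.01821 + 0.09011·e^(−0.04·T));  sugar = (target − residual)·4.0·V
residual = 14.695·(0.01821 + 0.09011·e^(−0.04·17.5)) = 0.9252
sugar = (2.4 − 0.9252)·4.0·20.8

122.7069 g


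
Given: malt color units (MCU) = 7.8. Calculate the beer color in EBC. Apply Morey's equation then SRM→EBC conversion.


SRM = 1.4922·MCU^0.6859;  EBC = SRM·1.97
SRM = 1.4922·7.8^0.6859 = 6.1054
EBC = 6.1054·1.97

12.0277 EBC


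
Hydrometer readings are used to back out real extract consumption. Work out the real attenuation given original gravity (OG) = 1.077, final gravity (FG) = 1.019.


AA = (OG−FG)/(OG−1)·100;  RA = AA·0.8192
AA = (1.077 − 1.019)/(1.077 − 1)·100 = 75.3247
RA = 75.3247·0.8192

61.7060 %


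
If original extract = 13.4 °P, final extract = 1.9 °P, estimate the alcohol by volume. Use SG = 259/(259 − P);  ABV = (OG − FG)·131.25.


OG = 259/(259 − 13.4) = 1.0546
FG = 259/(259 − 1.9) = 1.0074
ABV = (1.0546 − 1.0074)·131.25

6.1911 % ABV


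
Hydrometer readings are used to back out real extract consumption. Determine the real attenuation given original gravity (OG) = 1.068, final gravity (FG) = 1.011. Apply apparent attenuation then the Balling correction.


AA = (OG−FG)/(OG−1)·100;  RA = AA·0.8192
AA = (1.068 − 1.011)/(1.068 − 1)·100 = 83.8235
RA = 83.8235·0.8192

68.6682 %


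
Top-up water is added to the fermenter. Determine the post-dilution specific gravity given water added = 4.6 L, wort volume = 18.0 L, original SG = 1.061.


SG_new = 1 + (SG_old − 1)·V_old/(V_old + V_water)
pts = (1.061 − 1)·1000·18.0/(18.0 + 4.6) = 48.5841
SG_new = 1 + 48.5841/1000

1.0486


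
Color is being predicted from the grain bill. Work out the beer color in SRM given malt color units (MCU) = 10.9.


SRM = 1.4922 · MCU^0.6859
SRM = 1.4922 · 10.9^0.6859

7.6806 SRM


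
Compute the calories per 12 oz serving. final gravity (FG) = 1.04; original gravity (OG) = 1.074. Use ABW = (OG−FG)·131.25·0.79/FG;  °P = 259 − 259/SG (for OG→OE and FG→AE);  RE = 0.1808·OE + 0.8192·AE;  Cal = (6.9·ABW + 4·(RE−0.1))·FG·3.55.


ABW = (1.074 − 1.04)·131.25·0.79/1.04 = 3.3898
OE = 259 − 259/1.074 = 17.8454 °P
AE = 259 − 259/1.04 = 9.9615 °P
RE = 0.1808·17.8454 + 0.8192·9.9615 = 11.3869 °P
Cal = (6.9·3.3898 + 4·(11.3869−0.1))·1.04·3.55

253.0397 kcal


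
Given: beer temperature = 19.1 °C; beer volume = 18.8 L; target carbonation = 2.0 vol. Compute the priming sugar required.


residual = 14.695·(0.01821 + 0.09011·e^(−0.04·T));  sugar = (target − residual)·4.0·V
residual = 14.695·(0.01821 + 0.09011·e^(−0.04·19.1)) = 0.8844
sugar = (2.0 − 0.8844)·4.0·18.8

83.8937 g


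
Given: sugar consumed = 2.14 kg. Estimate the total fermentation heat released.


Q = m_sugar · 590 kJ/kg
Q = 2.14 · 590

1262.6000 kJ


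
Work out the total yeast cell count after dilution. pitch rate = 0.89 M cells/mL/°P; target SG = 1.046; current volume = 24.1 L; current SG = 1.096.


V_w = V·((SG_c−1)/(SG_t−1)−1);  °P = 259 − 259/SG_t;  cells = rate·(V+V_w)·°P
V_w = 24.1·((1.096−1)/(1.046−1)−1) = 26.1957
V_final = 24.1 + 26.1957 = 50.2957
°P = 259 − 259/1.046 = 11.3901
cells = 0.89·50.2957·11.3901

509.8546 billion cells


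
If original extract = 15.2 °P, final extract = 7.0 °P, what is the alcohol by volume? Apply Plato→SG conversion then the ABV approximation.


SG = 259/(259 − P);  ABV = (OG − FG)·131.25
OG = 259/(259 − 15.2) = 1.0623
FG = 259/(259 − 7.0) = 1.0278
ABV = (1.0623 − 1.0278)·131.25

4.5371 % ABV


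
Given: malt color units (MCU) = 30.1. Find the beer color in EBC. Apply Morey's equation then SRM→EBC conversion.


SRM = 1.4922·MCU^0.6859;  EBC = SRM·1.97
SRM = 1.4922·30.1^0.6859 = 15.4161
EBC = 15.4161·1.97

30.3698 EBC


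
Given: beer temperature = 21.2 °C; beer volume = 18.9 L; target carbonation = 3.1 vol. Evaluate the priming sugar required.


residual = 14.695·(0.01821 + 0.09011·e^(−0.04·T));  sugar = (target − residual)·4.0·V
residual = 14.695·(0.01821 + 0.09011·e^(−0.04·21.2)) = 0.8347
sugar = (3.1 − 0.8347)·4.0·18.9

171.2569 g


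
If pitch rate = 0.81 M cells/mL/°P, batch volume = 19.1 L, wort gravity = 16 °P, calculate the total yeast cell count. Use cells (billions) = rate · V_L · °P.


cells = 0.81 · 19.1 · 16

247.5360 billion cells


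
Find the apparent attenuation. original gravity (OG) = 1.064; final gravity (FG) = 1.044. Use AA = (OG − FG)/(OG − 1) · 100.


AA = (1.064 − 1.044)/(1.064 − 1) · 100

31.2500 %


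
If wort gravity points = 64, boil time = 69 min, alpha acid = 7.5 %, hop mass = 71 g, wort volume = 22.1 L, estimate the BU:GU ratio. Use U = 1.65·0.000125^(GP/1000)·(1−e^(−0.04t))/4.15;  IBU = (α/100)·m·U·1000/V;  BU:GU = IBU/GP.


U = 1.65·0.000125^(64/1000)·(1−e^(−0.04·69))/4.15 = 0.2095
IBU = (7.5/100)·71·0.2095·1000/22.1 = 50.4859
BU:GU = 50.4859/64

0.7888


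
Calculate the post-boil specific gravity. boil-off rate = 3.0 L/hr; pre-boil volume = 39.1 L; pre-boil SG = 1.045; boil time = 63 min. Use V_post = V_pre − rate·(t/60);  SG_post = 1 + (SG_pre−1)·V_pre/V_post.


V_post = 39.1 − 3.0·(63/60) = 35.9500
SG_post = 1 + (1.045 − 1)·39.1/35.9500

1.0489


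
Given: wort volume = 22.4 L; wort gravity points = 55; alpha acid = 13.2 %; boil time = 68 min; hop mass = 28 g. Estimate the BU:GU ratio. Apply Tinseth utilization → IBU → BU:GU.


U = 1.65·0.000125^(GP/1000)·(1−e^(−0.04t))/4.15;  IBU = (α/100)·m·U·1000/V;  BU:GU = IBU/GP
U = 1.65·0.000125^(55/1000)·(1−e^(−0.04·68))/4.15 = 0.2266
IBU = (13.2/100)·28·0.2266·1000/22.4 = 37.3813
BU:GU = 37.3813/55

0.6797


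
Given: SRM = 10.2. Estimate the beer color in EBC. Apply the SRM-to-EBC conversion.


EBC = SRM · 1.97
EBC = 10.2 · 1.97

20.0940 EBC


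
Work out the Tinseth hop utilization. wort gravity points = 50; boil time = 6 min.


U = 1.65·0.000125^(GP/1000) · (1 − e^(−0.04·t))/4.15
bigness = 1.65·0.000125^(50/1000) = 1.0528
boil_factor = (1 − e^(−0.04·6))/4.15 = 0.0514
U = 1.0528 · 0.0514

0.0541


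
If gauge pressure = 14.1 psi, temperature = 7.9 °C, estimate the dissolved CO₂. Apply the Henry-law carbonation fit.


vols = (P + 14.695)·(0.01821 + 0.09011·e^(−0.04·T))
vols = (14.1 + 14.695)·(0.01821 + 0.09011·e^(−0.04·7.9))

2.4161 volumes


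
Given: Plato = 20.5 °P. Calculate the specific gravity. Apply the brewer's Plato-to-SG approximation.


SG = 259/(259 − P)
SG = 259/(259 − 20.5)

1.0860


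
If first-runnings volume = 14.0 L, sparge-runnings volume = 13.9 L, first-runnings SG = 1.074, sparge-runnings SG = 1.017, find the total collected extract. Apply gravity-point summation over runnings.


total = Σ (SG_i − 1)·1000·V_i
first = (1.074 − 1)·1000·14.0 = 1036.0000
sparge = (1.017 − 1)·1000·13.9 = 236.3000
total = 1036.0000 + 236.3000

1272.3000 gravity·L


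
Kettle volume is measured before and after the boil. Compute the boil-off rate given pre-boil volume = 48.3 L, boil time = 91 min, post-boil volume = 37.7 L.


rate = (V_pre − V_post) / (t_min/60)
rate = (48.3 − 37.7) / (91/60)

6.9890 L/hr


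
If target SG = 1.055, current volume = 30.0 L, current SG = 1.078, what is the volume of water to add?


V_water = V·((SG_curr − 1)/(SG_target − 1) − 1)
V_water = 30.0·((1.078 − 1)/(1.055 − 1) − 1)

12.5455 L


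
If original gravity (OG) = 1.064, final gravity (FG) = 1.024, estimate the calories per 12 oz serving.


ABW = (OG−FG)·131.25·0.79/FG;  °P = 259 − 259/SG (for OG→OE and FG→AE);  RE = 0.1808·OE + 0.8192·AE;  Cal = (6.9·ABW + 4·(RE−0.1))·FG·3.55
ABW = (1.064 − 1.024)·131.25·0.79/1.024 = 4.0503
OE = 259 − 259/1.064 = 15.5789 °P
AE = 259 − 259/1.024 = 6.0703 °P
RE = 0.1808·15.5789 + 0.8192·6.0703 = 7.7895 °P
Cal = (6.9·4.0503 + 4·(7.7895−0.1))·1.024·3.55

213.4041 kcal


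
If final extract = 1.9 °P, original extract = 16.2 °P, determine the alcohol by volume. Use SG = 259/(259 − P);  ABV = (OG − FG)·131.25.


OG = 259/(259 − 16.2) = 1.0667
FG = 259/(259 − 1.9) = 1.0074
ABV = (1.0667 − 1.0074)·131.25

7.7873 % ABV


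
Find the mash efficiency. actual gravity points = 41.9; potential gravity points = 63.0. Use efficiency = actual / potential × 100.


efficiency = 41.9 / 63.0 × 100

66.5079 %


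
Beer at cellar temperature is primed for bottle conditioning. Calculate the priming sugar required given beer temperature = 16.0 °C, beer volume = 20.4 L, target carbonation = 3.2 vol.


residual = 14.695·(0.01821 + 0.09011·e^(−0.04·T));  sugar = (target − residual)·4.0·V
residual = 14.695·(0.01821 + 0.09011·e^(−0.04·16.0)) = 0.9658
sugar = (3.2 − 0.9658)·4.0·20.4

182.3092 g


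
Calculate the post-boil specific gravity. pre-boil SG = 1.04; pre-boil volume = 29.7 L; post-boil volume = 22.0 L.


SG_post = 1 + (SG_pre − 1)·V_pre/V_post
pts_pre = (1.04 − 1)·1000 = 40.0000
pts_post = 40.0000·29.7/22.0 = 54.0000
SG_post = 1 + 54.0000/1000

1.0540


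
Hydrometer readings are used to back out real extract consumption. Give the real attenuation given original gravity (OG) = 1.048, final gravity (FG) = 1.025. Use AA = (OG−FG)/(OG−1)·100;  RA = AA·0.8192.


AA = (1.048 − 1.025)/(1.048 − 1)·100 = 47.9167
RA = 47.9167·0.8192

39.2533 %


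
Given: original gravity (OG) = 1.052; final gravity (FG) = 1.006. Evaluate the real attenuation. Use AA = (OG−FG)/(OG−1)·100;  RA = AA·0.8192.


AA = (1.052 − 1.006)/(1.052 − 1)·100 = 88.4615
RA = 88.4615·0.8192

72.4677 %


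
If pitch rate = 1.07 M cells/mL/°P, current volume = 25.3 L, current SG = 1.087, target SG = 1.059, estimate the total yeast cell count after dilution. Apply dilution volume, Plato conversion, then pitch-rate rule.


V_w = V·((SG_c−1)/(SG_t−1)−1);  °P = 259 − 259/SG_t;  cells = rate·(V+V_w)·°P
V_w = 25.3·((1.087−1)/(1.059−1)−1) = 12.0068
V_final = 25.3 + 12.0068 = 37.3068
°P = 259 − 259/1.059 = 14.4297
cells = 1.07·37.3068·14.4297

576.0065 billion cells


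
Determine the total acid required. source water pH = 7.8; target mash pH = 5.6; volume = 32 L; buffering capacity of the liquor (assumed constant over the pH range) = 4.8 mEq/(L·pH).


acid = buffering capacity · (pH_source − pH_target) · V
acid = 4.8 · (7.8 − 5.6) · 32

337.9200 mEq


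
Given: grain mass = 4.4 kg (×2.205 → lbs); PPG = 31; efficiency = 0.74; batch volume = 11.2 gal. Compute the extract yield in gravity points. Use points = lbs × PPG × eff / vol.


lbs = 4.4 × 2.205 = 9.7020
points = 9.7020 × 31 × 0.74 / 11.2

19.8718 points


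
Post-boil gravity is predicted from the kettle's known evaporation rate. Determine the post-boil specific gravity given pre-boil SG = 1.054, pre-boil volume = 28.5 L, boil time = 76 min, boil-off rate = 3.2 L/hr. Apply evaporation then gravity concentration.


V_post = V_pre − rate·(t/60);  SG_post = 1 + (SG_pre−1)·V_pre/V_post
V_post = 28.5 − 3.2·(76/60) = 24.4467
SG_post = 1 + (1.054 − 1)·28.5/24.4467

1.0630


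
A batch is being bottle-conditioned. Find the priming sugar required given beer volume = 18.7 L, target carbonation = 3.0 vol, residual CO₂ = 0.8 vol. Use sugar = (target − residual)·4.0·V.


sugar = (3.0 − 0.8)·4.0·18.7

164.5600 g


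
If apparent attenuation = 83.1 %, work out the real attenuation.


RA = AA · 0.8192
RA = 83.1 · 0.8192

68.0755 %


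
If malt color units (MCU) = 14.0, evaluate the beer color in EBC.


SRM = 1.4922·MCU^0.6859;  EBC = SRM·1.97
SRM = 1.4922·14.0^0.6859 = 9.1192
EBC = 9.1192·1.97

17.9648 EBC


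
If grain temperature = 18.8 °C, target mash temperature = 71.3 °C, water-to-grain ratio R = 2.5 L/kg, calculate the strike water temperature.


T_strike = (0.41/R)·(T_mash − T_grain) + T_mash
T_strike = (0.41/2.5)·(71.3 − 18.8) + 71.3

79.9100 °C


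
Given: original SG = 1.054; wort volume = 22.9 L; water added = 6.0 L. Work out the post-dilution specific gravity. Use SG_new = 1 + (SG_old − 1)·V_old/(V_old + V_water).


pts = (1.054 − 1)·1000·22.9/(22.9 + 6.0) = 42.7889
SG_new = 1 + 42.7889/1000

1.0428


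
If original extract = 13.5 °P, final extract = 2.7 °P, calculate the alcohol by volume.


SG = 259/(259 − P);  ABV = (OG − FG)·131.25
OG = 259/(259 − 13.5) = 1.0550
FG = 259/(259 − 2.7) = 1.0105
ABV = (1.0550 − 1.0105)·131.25

5.8348 % ABV


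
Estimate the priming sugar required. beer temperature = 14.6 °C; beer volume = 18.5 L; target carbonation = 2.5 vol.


residual = 14.695·(0.01821 + 0.09011·e^(−0.04·T));  sugar = (target − residual)·4.0·V
residual = 14.695·(0.01821 + 0.09011·e^(−0.04·14.6)) = 1.0060
sugar = (2.5 − 1.0060)·4.0·18.5

110.5534 g


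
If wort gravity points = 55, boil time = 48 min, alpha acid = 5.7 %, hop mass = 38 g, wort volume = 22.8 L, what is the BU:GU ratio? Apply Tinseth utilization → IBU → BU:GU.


U = 1.65·0.000125^(GP/1000)·(1−e^(−0.04t))/4.15;  IBU = (α/100)·m·U·1000/V;  BU:GU = IBU/GP
U = 1.65·0.000125^(55/1000)·(1−e^(−0.04·48))/4.15 = 0.2070
IBU = (5.7/100)·38·0.2070·1000/22.8 = 19.6625
BU:GU = 19.6625/55

0.3575


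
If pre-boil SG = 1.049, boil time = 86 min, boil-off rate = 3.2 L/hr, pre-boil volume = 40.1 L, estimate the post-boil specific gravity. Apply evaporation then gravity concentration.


V_post = V_pre − rate·(t/60);  SG_post = 1 + (SG_pre−1)·V_pre/V_post
V_post = 40.1 − 3.2·(86/60) = 35.5133
SG_post = 1 + (1.049 − 1)·40.1/35.5133

1.0553


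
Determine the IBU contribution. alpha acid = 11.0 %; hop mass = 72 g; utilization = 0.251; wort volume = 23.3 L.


IBU = (α/100)·mass·U·1000 / V
IBU = (11.0/100)·72·0.251·1000 / 23.3

85.3185 IBU


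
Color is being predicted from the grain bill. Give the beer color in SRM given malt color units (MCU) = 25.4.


SRM = 1.4922 · MCU^0.6859
SRM = 1.4922 · 25.4^0.6859

13.7215 SRM


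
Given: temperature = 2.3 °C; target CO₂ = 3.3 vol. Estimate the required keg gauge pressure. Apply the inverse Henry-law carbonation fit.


psi = vols/(0.01821 + 0.09011·e^(−0.04·T)) − 14.695
psi = 3.3/(0.01821 + 0.09011·e^(−0.04·2.3)) − 14.695

18.1736 psi


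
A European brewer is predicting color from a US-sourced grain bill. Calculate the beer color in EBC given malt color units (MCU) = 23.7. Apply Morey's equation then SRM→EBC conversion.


SRM = 1.4922·MCU^0.6859;  EBC = SRM·1.97
SRM = 1.4922·23.7^0.6859 = 13.0848
EBC = 13.0848·1.97

25.7770 EBC


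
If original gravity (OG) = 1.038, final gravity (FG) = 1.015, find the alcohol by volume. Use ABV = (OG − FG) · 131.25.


ABV = (1.038 − 1.015) · 131.25

3.0188 % ABV


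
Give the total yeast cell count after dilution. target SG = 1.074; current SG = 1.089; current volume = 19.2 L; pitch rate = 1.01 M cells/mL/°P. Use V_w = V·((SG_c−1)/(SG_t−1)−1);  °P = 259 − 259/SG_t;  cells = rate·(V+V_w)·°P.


V_w = 19.2·((1.089−1)/(1.074−1)−1) = 3.8919
V_final = 19.2 + 3.8919 = 23.0919
°P = 259 − 259/1.074 = 17.8454
cells = 1.01·23.0919·17.8454

416.2058 billion cells


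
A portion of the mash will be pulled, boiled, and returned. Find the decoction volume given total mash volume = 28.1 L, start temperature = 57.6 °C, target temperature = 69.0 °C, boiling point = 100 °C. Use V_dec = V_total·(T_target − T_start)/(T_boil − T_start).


V_dec = 28.1·(69.0 − 57.6)/(100 − 57.6)

7.5552 L


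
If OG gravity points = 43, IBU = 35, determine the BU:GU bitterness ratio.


BU:GU = IBU / OG_points
BU:GU = 35 / 43

0.8140


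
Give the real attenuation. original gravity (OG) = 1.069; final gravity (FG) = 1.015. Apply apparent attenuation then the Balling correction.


AA = (OG−FG)/(OG−1)·100;  RA = AA·0.8192
AA = (1.069 − 1.015)/(1.069 − 1)·100 = 78.2609
RA = 78.2609·0.8192

64.1113 %


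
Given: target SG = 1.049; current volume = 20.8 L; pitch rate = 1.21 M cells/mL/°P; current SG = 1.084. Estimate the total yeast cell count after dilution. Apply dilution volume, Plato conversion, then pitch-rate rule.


V_w = V·((SG_c−1)/(SG_t−1)−1);  °P = 259 − 259/SG_t;  cells = rate·(V+V_w)·°P
V_w = 20.8·((1.084−1)/(1.049−1)−1) = 14.8571
V_final = 20.8 + 14.8571 = 35.6571
°P = 259 − 259/1.049 = 12.0982
cells = 1.21·35.6571·12.0982

521.9781 billion cells


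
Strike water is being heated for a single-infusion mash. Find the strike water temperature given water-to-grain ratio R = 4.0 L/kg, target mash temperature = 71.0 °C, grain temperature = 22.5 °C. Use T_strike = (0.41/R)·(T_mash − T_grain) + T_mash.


T_strike = (0.41/4.0)·(71.0 − 22.5) + 71.0

75.9712 °C


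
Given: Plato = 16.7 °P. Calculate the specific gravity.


SG = 259/(259 − P)
SG = 259/(259 − 16.7)

1.0689


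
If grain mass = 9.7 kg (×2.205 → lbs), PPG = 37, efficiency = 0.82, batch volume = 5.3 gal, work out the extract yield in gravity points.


points = lbs × PPG × eff / vol
lbs = 9.7 × 2.205 = 21.3885
points = 21.3885 × 37 × 0.82 / 5.3

122.4391 points


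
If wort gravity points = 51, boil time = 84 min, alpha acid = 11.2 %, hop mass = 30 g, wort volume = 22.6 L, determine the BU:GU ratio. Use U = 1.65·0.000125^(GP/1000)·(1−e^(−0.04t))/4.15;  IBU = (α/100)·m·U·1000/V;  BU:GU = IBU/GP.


U = 1.65·0.000125^(51/1000)·(1−e^(−0.04·84))/4.15 = 0.2427
IBU = (11.2/100)·30·0.2427·1000/22.6 = 36.0791
BU:GU = 36.0791/51

0.7074


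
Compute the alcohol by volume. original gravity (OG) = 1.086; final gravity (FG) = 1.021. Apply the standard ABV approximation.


ABV = (OG − FG) · 131.25
ABV = (1.086 − 1.021) · 131.25

8.5313 % ABV


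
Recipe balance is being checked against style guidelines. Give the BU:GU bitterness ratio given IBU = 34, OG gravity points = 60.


BU:GU = IBU / OG_points
BU:GU = 34 / 60

0.5667


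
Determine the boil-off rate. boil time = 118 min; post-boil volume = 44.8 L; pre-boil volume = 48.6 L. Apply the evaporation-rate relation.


rate = (V_pre − V_post) / (t_min/60)
rate = (48.6 − 44.8) / (118/60)

1.9322 L/hr


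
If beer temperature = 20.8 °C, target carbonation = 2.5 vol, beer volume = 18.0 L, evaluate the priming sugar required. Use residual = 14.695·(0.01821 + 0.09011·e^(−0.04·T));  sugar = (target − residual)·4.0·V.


residual = 14.695·(0.01821 + 0.09011·e^(−0.04·20.8)) = 0.8438
sugar = (2.5 − 0.8438)·4.0·18.0

119.2432 g


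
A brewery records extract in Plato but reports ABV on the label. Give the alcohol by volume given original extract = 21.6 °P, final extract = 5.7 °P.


SG = 259/(259 − P);  ABV = (OG − FG)·131.25
OG = 259/(259 − 21.6) = 1.0910
FG = 259/(259 − 5.7) = 1.0225
ABV = (1.0910 − 1.0225)·131.25

8.9884 % ABV


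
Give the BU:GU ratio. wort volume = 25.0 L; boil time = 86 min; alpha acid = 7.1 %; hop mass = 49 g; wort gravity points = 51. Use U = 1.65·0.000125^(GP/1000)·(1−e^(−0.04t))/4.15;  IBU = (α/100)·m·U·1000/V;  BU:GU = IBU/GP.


U = 1.65·0.000125^(51/1000)·(1−e^(−0.04·86))/4.15 = 0.2433
IBU = (7.1/100)·49·0.2433·1000/25.0 = 33.8641
BU:GU = 33.8641/51

0.6640


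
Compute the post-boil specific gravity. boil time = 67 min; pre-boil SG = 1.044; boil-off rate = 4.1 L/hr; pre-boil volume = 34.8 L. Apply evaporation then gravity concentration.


V_post = V_pre − rate·(t/60);  SG_post = 1 + (SG_pre−1)·V_pre/V_post
V_post = 34.8 − 4.1·(67/60) = 30.2217
SG_post = 1 + (1.044 − 1)·34.8/30.2217

1.0507


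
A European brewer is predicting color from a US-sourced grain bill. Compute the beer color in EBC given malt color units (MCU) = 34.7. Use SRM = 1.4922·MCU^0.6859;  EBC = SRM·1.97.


SRM = 1.4922·34.7^0.6859 = 16.9957
EBC = 16.9957·1.97

33.4815 EBC


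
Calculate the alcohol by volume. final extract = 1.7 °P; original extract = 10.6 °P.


SG = 259/(259 − P);  ABV = (OG − FG)·131.25
OG = 259/(259 − 10.6) = 1.0427
FG = 259/(259 − 1.7) = 1.0066
ABV = (1.0427 − 1.0066)·131.25

4.7337 % ABV


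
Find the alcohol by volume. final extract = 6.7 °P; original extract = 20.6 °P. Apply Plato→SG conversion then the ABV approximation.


SG = 259/(259 − P);  ABV = (OG − FG)·131.25
OG = 259/(259 − 20.6) = 1.0864
FG = 259/(259 − 6.7) = 1.0266
ABV = (1.0864 − 1.0266)·131.25

7.8558 % ABV


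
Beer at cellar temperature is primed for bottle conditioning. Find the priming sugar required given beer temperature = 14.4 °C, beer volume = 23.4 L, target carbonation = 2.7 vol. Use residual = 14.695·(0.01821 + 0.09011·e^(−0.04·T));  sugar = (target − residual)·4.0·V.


residual = 14.695·(0.01821 + 0.09011·e^(−0.04·14.4)) = 1.0120
sugar = (2.7 − 1.0120)·4.0·23.4

158.0000 g


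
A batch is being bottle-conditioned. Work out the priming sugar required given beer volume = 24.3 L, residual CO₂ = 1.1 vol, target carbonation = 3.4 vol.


sugar = (target − residual)·4.0·V
sugar = (3.4 − 1.1)·4.0·24.3

223.5600 g


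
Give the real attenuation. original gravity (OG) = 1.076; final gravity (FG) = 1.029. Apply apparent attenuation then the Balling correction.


AA = (OG−FG)/(OG−1)·100;  RA = AA·0.8192
AA = (1.076 − 1.029)/(1.076 − 1)·100 = 61.8421
RA = 61.8421·0.8192

50.6611 %


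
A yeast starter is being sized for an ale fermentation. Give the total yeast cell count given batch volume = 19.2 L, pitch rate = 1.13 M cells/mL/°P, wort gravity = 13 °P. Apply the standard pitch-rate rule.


cells (billions) = rate · V_L · °P
cells = 1.13 · 19.2 · 13

282.0480 billion cells


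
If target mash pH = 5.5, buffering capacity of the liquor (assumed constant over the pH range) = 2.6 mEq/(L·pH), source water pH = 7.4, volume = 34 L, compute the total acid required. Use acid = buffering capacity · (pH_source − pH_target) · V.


acid = 2.6 · (7.4 − 5.5) · 34

167.9600 mEq


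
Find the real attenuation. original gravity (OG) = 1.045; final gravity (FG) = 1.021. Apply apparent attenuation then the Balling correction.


AA = (OG−FG)/(OG−1)·100;  RA = AA·0.8192
AA = (1.045 − 1.021)/(1.045 − 1)·100 = 53.3333
RA = 53.3333·0.8192

43.6907 %


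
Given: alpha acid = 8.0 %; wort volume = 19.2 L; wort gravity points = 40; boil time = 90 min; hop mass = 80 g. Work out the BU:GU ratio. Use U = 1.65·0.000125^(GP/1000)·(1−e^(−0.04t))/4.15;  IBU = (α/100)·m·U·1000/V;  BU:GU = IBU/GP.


U = 1.65·0.000125^(40/1000)·(1−e^(−0.04·90))/4.15 = 0.2699
IBU = (8.0/100)·80·0.2699·1000/19.2 = 89.9828
BU:GU = 89.9828/40

2.2496


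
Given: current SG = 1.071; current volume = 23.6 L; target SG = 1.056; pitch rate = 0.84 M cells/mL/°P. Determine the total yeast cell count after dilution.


V_w = V·((SG_c−1)/(SG_t−1)−1);  °P = 259 − 259/SG_t;  cells = rate·(V+V_w)·°P
V_w = 23.6·((1.071−1)/(1.056−1)−1) = 6.3214
V_final = 23.6 + 6.3214 = 29.9214
°P = 259 − 259/1.056 = 13.7348
cells = 0.84·29.9214·13.7348

345.2117 billion cells


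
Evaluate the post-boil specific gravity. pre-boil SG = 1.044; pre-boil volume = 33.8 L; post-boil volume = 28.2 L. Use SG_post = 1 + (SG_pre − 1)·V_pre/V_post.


pts_pre = (1.044 − 1)·1000 = 44.0000
pts_post = 44.0000·33.8/28.2 = 52.7376
SG_post = 1 + 52.7376/1000

1.0527


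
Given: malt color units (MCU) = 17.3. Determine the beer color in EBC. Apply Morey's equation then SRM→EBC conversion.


SRM = 1.4922·MCU^0.6859;  EBC = SRM·1.97
SRM = 1.4922·17.3^0.6859 = 10.5439
EBC = 10.5439·1.97

20.7716 EBC


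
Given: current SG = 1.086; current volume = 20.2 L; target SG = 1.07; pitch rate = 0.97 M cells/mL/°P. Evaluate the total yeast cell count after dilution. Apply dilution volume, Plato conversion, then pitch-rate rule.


V_w = V·((SG_c−1)/(SG_t−1)−1);  °P = 259 − 259/SG_t;  cells = rate·(V+V_w)·°P
V_w = 20.2·((1.086−1)/(1.07−1)−1) = 4.6171
V_final = 20.2 + 4.6171 = 24.8171
°P = 259 − 259/1.07 = 16.9439
cells = 0.97·24.8171·16.9439

407.8848 billion cells


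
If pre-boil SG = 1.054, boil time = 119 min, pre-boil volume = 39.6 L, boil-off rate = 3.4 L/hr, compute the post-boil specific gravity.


V_post = V_pre − rate·(t/60);  SG_post = 1 + (SG_pre−1)·V_pre/V_post
V_post = 39.6 − 3.4·(119/60) = 32.8567
SG_post = 1 + (1.054 − 1)·39.6/32.8567

1.0651


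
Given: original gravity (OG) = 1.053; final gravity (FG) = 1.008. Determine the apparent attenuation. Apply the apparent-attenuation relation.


AA = (OG − FG)/(OG − 1) · 100
AA = (1.053 − 1.008)/(1.053 − 1) · 100

84.9057 %


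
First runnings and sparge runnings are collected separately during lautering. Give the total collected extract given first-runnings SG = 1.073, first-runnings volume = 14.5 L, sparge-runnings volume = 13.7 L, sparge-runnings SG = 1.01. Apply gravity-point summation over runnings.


total = Σ (SG_i − 1)·1000·V_i
first = (1.073 − 1)·1000·14.5 = 1058.5000
sparge = (1.01 − 1)·1000·13.7 = 137.0000
total = 1058.5000 + 137.0000

1195.5000 gravity·L


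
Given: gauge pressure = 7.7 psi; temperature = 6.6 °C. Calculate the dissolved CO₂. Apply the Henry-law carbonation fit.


vols = (P + 14.695)·(0.01821 + 0.09011·e^(−0.04·T))
vols = (7.7 + 14.695)·(0.01821 + 0.09011·e^(−0.04·6.6))

1.9576 volumes


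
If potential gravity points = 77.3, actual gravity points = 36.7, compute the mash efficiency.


efficiency = actual / potential × 100
efficiency = 36.7 / 77.3 × 100

47.4774 %


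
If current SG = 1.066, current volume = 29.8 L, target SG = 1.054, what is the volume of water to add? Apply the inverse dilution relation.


V_water = V·((SG_curr − 1)/(SG_target − 1) − 1)
V_water = 29.8·((1.066 − 1)/(1.054 − 1) − 1)

6.6222 L


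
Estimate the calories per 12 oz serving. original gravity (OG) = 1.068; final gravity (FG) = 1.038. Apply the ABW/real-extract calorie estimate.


ABW = (OG−FG)·131.25·0.79/FG;  °P = 259 − 259/SG (for OG→OE and FG→AE);  RE = 0.1808·OE + 0.8192·AE;  Cal = (6.9·ABW + 4·(RE−0.1))·FG·3.55
ABW = (1.068 − 1.038)·131.25·0.79/1.038 = 2.9967
OE = 259 − 259/1.068 = 16.4906 °P
AE = 259 − 259/1.038 = 9.4817 °P
RE = 0.1808·16.4906 + 0.8192·9.4817 = 10.7489 °P
Cal = (6.9·2.9967 + 4·(10.7489−0.1))·1.038·3.55

233.1555 kcal


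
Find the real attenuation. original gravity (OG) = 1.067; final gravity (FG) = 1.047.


AA = (OG−FG)/(OG−1)·100;  RA = AA·0.8192
AA = (1.067 − 1.047)/(1.067 − 1)·100 = 29.8507
RA = 29.8507·0.8192

24.4537 %


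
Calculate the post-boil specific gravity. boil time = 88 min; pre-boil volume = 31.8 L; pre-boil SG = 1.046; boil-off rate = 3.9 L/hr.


V_post = V_pre − rate·(t/60);  SG_post = 1 + (SG_pre−1)·V_pre/V_post
V_post = 31.8 − 3.9·(88/60) = 26.0800
SG_post = 1 + (1.046 − 1)·31.8/26.0800

1.0561


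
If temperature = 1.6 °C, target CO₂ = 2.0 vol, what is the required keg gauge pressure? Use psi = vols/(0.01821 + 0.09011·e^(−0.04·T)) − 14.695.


psi = 2.0/(0.01821 + 0.09011·e^(−0.04·1.6)) − 14.695

4.7728 psi


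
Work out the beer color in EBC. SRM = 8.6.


EBC = SRM · 1.97
EBC = 8.6 · 1.97

16.9420 EBC


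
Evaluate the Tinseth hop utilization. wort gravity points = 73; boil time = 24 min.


U = 1.65·0.000125^(GP/1000) · (1 − e^(−0.04·t))/4.15
bigness = 1.65·0.000125^(73/1000) = 0.8562
boil_factor = (1 − e^(−0.04·24))/4.15 = 0.1487
U = 0.8562 · 0.1487

0.1273


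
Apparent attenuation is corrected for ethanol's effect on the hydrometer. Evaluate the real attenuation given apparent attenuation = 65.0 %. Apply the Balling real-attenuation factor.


RA = AA · 0.8192
RA = 65.0 · 0.8192

53.2480 %


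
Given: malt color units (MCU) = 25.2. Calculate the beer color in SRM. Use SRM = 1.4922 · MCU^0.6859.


SRM = 1.4922 · 25.2^0.6859

13.6473 SRM


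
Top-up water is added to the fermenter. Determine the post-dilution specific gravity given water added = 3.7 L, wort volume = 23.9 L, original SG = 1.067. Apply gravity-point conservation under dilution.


SG_new = 1 + (SG_old − 1)·V_old/(V_old + V_water)
pts = (1.067 − 1)·1000·23.9/(23.9 + 3.7) = 58.0181
SG_new = 1 + 58.0181/1000

1.0580


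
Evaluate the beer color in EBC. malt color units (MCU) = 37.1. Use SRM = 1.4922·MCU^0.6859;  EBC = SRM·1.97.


SRM = 1.4922·37.1^0.6859 = 17.7935
EBC = 17.7935·1.97

35.0531 EBC


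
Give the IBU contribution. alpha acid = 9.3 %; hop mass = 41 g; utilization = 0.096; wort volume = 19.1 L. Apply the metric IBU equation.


IBU = (α/100)·mass·U·1000 / V
IBU = (9.3/100)·41·0.096·1000 / 19.1

19.1648 IBU


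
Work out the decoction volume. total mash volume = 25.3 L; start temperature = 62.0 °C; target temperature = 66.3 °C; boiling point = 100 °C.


V_dec = V_total·(T_target − T_start)/(T_boil − T_start)
V_dec = 25.3·(66.3 − 62.0)/(100 − 62.0)

2.8629 L


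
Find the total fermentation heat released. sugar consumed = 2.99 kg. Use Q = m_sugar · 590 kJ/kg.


Q = 2.99 · 590

1764.1000 kJ


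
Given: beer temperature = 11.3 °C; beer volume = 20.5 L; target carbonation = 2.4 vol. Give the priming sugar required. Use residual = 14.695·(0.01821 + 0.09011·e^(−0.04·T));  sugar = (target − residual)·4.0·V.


residual = 14.695·(0.01821 + 0.09011·e^(−0.04·11.3)) = 1.1102
sugar = (2.4 − 1.1102)·4.0·20.5

105.7607 g


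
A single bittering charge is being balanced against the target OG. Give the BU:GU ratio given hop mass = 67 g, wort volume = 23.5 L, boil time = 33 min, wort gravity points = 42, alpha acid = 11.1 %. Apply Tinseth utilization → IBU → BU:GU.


U = 1.65·0.000125^(GP/1000)·(1−e^(−0.04t))/4.15;  IBU = (α/100)·m·U·1000/V;  BU:GU = IBU/GP
U = 1.65·0.000125^(42/1000)·(1−e^(−0.04·33))/4.15 = 0.1998
IBU = (11.1/100)·67·0.1998·1000/23.5 = 63.2208
BU:GU = 63.2208/42

1.5053


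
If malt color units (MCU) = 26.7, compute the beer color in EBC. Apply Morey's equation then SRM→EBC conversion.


SRM = 1.4922·MCU^0.6859;  EBC = SRM·1.97
SRM = 1.4922·26.7^0.6859 = 14.1994
EBC = 14.1994·1.97

27.9729 EBC


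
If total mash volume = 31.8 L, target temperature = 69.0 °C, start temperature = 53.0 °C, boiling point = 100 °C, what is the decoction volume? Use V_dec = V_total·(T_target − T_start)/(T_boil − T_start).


V_dec = 31.8·(69.0 − 53.0)/(100 − 53.0)

10.8255 L


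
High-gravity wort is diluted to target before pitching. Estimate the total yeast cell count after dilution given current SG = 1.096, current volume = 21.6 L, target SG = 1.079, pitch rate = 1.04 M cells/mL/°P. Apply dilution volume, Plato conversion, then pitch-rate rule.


V_w = V·((SG_c−1)/(SG_t−1)−1);  °P = 259 − 259/SG_t;  cells = rate·(V+V_w)·°P
V_w = 21.6·((1.096−1)/(1.079−1)−1) = 4.6481
V_final = 21.6 + 4.6481 = 26.2481
°P = 259 − 259/1.079 = 18.9629
cells = 1.04·26.2481·18.9629

517.6505 billion cells


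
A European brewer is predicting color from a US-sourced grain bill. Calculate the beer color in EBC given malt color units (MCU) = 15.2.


SRM = 1.4922·MCU^0.6859;  EBC = SRM·1.97
SRM = 1.4922·15.2^0.6859 = 9.6484
EBC = 9.6484·1.97

19.0073 EBC


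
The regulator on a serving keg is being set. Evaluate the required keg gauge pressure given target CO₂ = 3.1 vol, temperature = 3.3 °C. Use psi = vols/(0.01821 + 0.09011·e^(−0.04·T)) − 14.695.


psi = 3.1/(0.01821 + 0.09011·e^(−0.04·3.3)) − 14.695

17.2055 psi


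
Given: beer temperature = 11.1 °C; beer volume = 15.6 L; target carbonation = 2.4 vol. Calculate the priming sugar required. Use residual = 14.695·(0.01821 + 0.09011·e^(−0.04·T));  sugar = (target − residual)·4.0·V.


residual = 14.695·(0.01821 + 0.09011·e^(−0.04·11.1)) = 1.1170
sugar = (2.4 − 1.1170)·4.0·15.6

80.0590 g


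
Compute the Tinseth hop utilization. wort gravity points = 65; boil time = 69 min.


U = 1.65·0.000125^(GP/1000) · (1 − e^(−0.04·t))/4.15
bigness = 1.65·0.000125^(65/1000) = 0.9200
boil_factor = (1 − e^(−0.04·69))/4.15 = 0.2257
U = 0.9200 · 0.2257

0.2077


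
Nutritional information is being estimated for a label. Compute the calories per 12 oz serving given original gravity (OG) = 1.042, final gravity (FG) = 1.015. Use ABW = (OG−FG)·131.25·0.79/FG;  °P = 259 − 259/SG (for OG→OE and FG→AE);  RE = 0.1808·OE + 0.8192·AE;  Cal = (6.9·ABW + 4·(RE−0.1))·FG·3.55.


ABW = (1.042 − 1.015)·131.25·0.79/1.015 = 2.7582
OE = 259 − 259/1.042 = 10.4395 °P
AE = 259 − 259/1.015 = 3.8276 °P
RE = 0.1808·10.4395 + 0.8192·3.8276 = 5.0230 °P
Cal = (6.9·2.7582 + 4·(5.0230−0.1))·1.015·3.55

139.5309 kcal


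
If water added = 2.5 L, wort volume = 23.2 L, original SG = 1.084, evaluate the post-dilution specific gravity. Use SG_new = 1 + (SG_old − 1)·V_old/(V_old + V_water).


pts = (1.084 − 1)·1000·23.2/(23.2 + 2.5) = 75.8288
SG_new = 1 + 75.8288/1000

1.0758
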